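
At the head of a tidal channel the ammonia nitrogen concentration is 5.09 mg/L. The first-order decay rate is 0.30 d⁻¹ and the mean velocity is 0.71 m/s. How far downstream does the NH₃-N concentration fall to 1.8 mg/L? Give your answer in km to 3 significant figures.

From C = C₀·e^(−kt), t = ln(C₀/C)/k = ln(5.09/1.8)/0.30 = 1.039/0.30 = 3.465 d.
Distance = v·t = 0.71 m/s × 2.994e+05 s = 2.126e+05 m = 212.6 km.

213 km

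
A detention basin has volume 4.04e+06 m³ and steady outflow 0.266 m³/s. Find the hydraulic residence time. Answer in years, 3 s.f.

Q = 0.266 m³/s × 3.156e+07 s/yr = 8.394e+06 m³/yr.
Hydraulic residence time τ = V/Q = 4.04e+06/8.394e+06 = 0.4813 yr.

0.481 yr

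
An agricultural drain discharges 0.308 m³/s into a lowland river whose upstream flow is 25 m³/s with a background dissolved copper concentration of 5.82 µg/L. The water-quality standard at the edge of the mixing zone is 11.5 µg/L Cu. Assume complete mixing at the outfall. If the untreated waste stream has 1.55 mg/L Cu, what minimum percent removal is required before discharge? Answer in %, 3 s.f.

5.82 µg/L = 0.00582 mg/L.
11.5 µg/L = 0.0115 mg/L.
Mass balance: 0.0115·25.31 = 0.308·Cₑ + 25·0.00582.
Cₑ = (0.291 − 0.1455) / 0.308 = 0.4725 mg/L.
Required removal = 1 − 0.4725/1.55 = 69.51 %.

69.5 %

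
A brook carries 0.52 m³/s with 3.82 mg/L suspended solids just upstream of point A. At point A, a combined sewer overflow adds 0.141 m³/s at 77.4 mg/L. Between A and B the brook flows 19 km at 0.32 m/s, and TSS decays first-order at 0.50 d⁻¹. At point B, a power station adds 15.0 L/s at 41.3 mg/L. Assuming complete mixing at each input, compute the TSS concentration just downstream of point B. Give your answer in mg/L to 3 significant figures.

After input A: C = (0.52·3.82 + 0.141·77.4) / 0.661 = 19.52 mg/L.
Over the 19 km reach to input B (t = 5.938e+04 s = 0.6872 d), decay gives C = 19.52·exp(−0.50·0.6872) = 13.84 mg/L.
15.0 L/s = 0.015 m³/s.
After input B: C = (0.661·13.84 + 0.015·41.3) / 0.676 = 14.45 mg/L.

14.4 mg/L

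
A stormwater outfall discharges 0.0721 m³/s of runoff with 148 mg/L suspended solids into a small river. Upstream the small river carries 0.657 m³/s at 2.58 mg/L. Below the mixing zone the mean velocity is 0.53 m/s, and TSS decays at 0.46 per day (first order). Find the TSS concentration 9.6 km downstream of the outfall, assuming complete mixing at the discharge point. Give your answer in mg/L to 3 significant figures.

15.4 mg/L

After complete mixing, C₀ = (0.0721·148 + 0.657·2.58) / 0.7291 = 16.96 mg/L.
Travel time t = 9600 m / 0.53 m/s = 1.811e+04 s = 0.2096 d.
C = 16.96·exp(−0.46·0.2096) = 16.96·0.9081 = 15.4 mg/L.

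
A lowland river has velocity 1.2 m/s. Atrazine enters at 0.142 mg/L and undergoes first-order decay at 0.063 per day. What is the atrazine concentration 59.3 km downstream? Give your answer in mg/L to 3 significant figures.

0.137 mg/L

Travel time t = 59.3 km / 1.2 m/s = 5.93e+04/1.2 = 4.942e+04 s = 0.572 d.
First-order decay: C = 0.142·exp(−0.063·0.572) = 0.142·0.9646 = 0.137 mg/L.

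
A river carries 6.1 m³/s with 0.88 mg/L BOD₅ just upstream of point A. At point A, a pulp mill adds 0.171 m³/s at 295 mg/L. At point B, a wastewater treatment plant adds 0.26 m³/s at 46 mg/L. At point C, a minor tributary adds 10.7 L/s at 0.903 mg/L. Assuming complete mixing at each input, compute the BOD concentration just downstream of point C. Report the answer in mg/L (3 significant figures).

After input A: C = (6.1·0.88 + 0.171·295) / 6.271 = 8.9 mg/L.
After input B: C = (6.271·8.9 + 0.26·46) / 6.531 = 10.38 mg/L.
10.7 L/s = 0.0107 m³/s.
After input C: C = (6.531·10.38 + 0.0107·0.903) / 6.542 = 10.36 mg/L.

10.4 mg/L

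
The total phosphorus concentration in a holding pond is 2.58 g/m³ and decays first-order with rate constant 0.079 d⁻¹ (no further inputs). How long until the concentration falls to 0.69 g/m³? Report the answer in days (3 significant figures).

t = ln(C₀/C)/k = ln(2.58/0.69)/0.079 = 1.319/0.079 = 16.69 d.

16.7 d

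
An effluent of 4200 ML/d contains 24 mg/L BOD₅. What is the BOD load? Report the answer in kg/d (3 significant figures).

101000 kg/d

4200 ML/d = 48.61 m³/s.
Mass flux = Q·C = 48.61 m³/s × 24 g/m³ = 1167 g/s.
= 1167 g/s × 86.4 = 1.008e+05 kg/d.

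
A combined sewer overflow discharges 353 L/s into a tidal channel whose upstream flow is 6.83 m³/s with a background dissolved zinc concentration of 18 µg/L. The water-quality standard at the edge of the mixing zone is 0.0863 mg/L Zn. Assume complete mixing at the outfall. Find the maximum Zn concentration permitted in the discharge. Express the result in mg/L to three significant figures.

1.41 mg/L

353 L/s = 0.353 m³/s.
18 µg/L = 0.018 mg/L.
Mass balance: 0.0863·7.183 = 0.353·Cₑ + 6.83·0.018.
Cₑ = (0.6199 − 0.1229) / 0.353 = 1.408 mg/L.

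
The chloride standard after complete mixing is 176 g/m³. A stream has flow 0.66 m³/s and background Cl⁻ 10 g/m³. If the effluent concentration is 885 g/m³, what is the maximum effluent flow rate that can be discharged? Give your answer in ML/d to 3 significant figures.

Mass balance at complete mixing: C_std·(Q_w + Q_r) = Q_w·C_e + Q_r·C_b.
Rearranging, Q_w = Q_r·(C_std − C_b)/(C_e − C_std) = 0.66·(176 − 10) / (885 − 176) = 0.1545 m³/s.
= 13.35 ML/d.

13.4 ML/d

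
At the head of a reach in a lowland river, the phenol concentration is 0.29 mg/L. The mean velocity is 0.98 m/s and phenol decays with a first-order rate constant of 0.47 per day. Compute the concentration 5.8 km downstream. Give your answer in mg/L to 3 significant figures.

Travel time t = 5.8 km / 0.98 m/s = 5800/0.98 = 5918 s = 0.0685 d.
First-order decay: C = 0.29·exp(−0.47·0.0685) = 0.29·0.9683 = 0.2808 mg/L.

0.281 mg/L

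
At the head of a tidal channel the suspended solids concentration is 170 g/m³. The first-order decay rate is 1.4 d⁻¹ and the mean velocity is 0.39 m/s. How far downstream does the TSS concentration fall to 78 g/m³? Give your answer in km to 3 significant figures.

18.8 km

From C = C₀·e^(−kt), t = ln(C₀/C)/k = ln(170/78)/1.4 = 0.7791/1.4 = 0.5565 d.
Distance = v·t = 0.39 m/s × 4.808e+04 s = 1.875e+04 m = 18.75 km.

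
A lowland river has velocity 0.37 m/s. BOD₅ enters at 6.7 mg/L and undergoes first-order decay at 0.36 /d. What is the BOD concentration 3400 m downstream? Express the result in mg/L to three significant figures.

Travel time t = 3400 m / 0.37 m/s = 3400/0.37 = 9189 s = 0.1064 d.
First-order decay: C = 6.7·exp(−0.36·0.1064) = 6.7·0.9624 = 6.448 mg/L.

6.45 mg/L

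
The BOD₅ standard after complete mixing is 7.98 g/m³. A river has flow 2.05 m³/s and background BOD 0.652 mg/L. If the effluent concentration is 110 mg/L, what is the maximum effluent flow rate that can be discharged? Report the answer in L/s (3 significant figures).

147 L/s

Mass balance at complete mixing: C_std·(Q_w + Q_r) = Q_w·C_e + Q_r·C_b.
Rearranging, Q_w = Q_r·(C_std − C_b)/(C_e − C_std) = 2.05·(7.98 − 0.652) / (110 − 7.98) = 0.1472 m³/s.
= 147.2 L/s.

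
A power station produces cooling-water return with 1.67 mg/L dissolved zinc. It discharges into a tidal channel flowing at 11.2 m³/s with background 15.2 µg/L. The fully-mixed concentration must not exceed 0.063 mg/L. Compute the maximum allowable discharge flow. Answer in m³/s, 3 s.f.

0.333 m³/s

15.2 µg/L = 0.0152 mg/L.
Mass balance at complete mixing: C_std·(Q_w + Q_r) = Q_w·C_e + Q_r·C_b.
Rearranging, Q_w = Q_r·(C_std − C_b)/(C_e − C_std) = 11.2·(0.063 − 0.0152) / (1.67 − 0.063) = 0.3331 m³/s.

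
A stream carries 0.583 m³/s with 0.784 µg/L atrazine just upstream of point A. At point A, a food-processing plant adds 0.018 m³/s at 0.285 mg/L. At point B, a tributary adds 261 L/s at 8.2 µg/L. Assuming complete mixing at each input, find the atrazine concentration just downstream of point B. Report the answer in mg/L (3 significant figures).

0.784 µg/L = 0.000784 mg/L.
After input A: C = (0.583·0.000784 + 0.018·0.285) / 0.601 = 0.009296 mg/L.
261 L/s = 0.261 m³/s.
8.2 µg/L = 0.0082 mg/L.
After input B: C = (0.601·0.009296 + 0.261·0.0082) / 0.862 = 0.008964 mg/L.

0.00896 mg/L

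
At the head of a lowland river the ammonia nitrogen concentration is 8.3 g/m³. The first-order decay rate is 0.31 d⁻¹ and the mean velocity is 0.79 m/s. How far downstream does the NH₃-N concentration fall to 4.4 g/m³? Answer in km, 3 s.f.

140 km

From C = C₀·e^(−kt), t = ln(C₀/C)/k = ln(8.3/4.4)/0.31 = 0.6347/0.31 = 2.047 d.
Distance = v·t = 0.79 m/s × 1.769e+05 s = 1.397e+05 m = 139.7 km.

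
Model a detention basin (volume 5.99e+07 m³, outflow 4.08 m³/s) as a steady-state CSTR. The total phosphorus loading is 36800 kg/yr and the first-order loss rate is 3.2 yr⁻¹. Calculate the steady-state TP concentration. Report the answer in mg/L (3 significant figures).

Outflow Q = 4.08 m³/s × 3.156e+07 s/yr = 1.288e+08 m³/yr.
Steady-state CSTR mass balance: W = Q·C + k·V·C, so C = W/(Q + kV).
Q + kV = 1.288e+08 + 3.2·5.99e+07 = 3.204e+08 m³/yr.
C = 36800/3.204e+08 = 0.0001148 kg/m³ = 0.1148 mg/L.

0.115 mg/L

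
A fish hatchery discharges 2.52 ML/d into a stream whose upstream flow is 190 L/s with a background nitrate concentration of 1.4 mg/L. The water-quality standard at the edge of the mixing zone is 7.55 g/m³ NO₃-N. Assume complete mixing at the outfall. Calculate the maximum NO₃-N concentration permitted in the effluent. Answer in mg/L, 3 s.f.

2.52 ML/d = 0.02917 m³/s.
190 L/s = 0.19 m³/s.
Mass balance: 7.55·0.2192 = 0.02917·Cₑ + 0.19·1.4.
Cₑ = (1.655 − 0.266) / 0.02917 = 47.61 mg/L.

47.6 mg/L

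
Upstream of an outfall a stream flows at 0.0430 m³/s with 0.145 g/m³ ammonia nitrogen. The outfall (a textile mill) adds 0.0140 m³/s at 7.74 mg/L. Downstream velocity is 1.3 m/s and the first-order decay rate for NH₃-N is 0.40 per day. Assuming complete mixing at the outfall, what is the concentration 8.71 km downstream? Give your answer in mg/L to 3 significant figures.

1.95 mg/L

After complete mixing, C₀ = (0.014·7.74 + 0.043·0.145) / 0.057 = 2.01 mg/L.
Travel time t = 8710 m / 1.3 m/s = 6700 s = 0.07755 d.
C = 2.01·exp(−0.40·0.07755) = 2.01·0.9695 = 1.949 mg/L.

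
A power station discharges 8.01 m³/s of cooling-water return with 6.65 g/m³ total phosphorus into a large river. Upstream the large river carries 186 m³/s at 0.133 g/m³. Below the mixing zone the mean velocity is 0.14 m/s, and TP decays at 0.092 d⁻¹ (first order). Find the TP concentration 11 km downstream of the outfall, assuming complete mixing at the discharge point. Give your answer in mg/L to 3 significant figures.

After complete mixing, C₀ = (8.01·6.65 + 186·0.133) / 194 = 0.4021 mg/L.
Travel time t = 1.1e+04 m / 0.14 m/s = 7.857e+04 s = 0.9094 d.
C = 0.4021·exp(−0.092·0.9094) = 0.4021·0.9197 = 0.3698 mg/L.

0.370 mg/L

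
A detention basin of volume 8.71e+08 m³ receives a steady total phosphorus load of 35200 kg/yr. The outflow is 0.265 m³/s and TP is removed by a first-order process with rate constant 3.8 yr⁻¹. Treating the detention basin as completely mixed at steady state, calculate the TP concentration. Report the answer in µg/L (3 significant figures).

Outflow Q = 0.265 m³/s × 3.156e+07 s/yr = 8.363e+06 m³/yr.
Steady-state CSTR mass balance: W = Q·C + k·V·C, so C = W/(Q + kV).
Q + kV = 8.363e+06 + 3.8·8.71e+08 = 3.318e+09 m³/yr.
C = 35200/3.318e+09 = 1.061e-05 kg/m³ = 0.01061 mg/L = 10.61 µg/L.

10.6 µg/L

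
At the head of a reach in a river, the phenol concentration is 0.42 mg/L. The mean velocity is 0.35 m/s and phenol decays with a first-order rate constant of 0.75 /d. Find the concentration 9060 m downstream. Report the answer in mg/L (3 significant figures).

0.335 mg/L

Travel time t = 9060 m / 0.35 m/s = 9060/0.35 = 2.589e+04 s = 0.2996 d.
First-order decay: C = 0.42·exp(−0.75·0.2996) = 0.42·0.7988 = 0.3355 mg/L.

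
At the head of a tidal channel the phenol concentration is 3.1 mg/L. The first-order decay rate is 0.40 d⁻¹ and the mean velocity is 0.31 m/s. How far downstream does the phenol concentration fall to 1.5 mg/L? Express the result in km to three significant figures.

48.6 km

From C = C₀·e^(−kt), t = ln(C₀/C)/k = ln(3.1/1.5)/0.40 = 0.7259/0.40 = 1.815 d.
Distance = v·t = 0.31 m/s × 1.568e+05 s = 4.861e+04 m = 48.61 km.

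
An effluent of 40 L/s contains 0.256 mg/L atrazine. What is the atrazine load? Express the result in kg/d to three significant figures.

0.885 kg/d

40 L/s = 0.04 m³/s.
Mass flux = Q·C = 0.04 m³/s × 0.256 g/m³ = 0.01024 g/s.
= 0.01024 g/s × 86.4 = 0.8847 kg/d.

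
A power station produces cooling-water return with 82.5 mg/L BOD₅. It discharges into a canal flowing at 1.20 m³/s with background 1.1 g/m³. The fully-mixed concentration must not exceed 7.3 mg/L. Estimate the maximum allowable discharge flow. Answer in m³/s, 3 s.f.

Mass balance at complete mixing: C_std·(Q_w + Q_r) = Q_w·C_e + Q_r·C_b.
Rearranging, Q_w = Q_r·(C_std − C_b)/(C_e − C_std) = 1.20·(7.3 − 1.1) / (82.5 − 7.3) = 0.09894 m³/s.

0.0989 m³/s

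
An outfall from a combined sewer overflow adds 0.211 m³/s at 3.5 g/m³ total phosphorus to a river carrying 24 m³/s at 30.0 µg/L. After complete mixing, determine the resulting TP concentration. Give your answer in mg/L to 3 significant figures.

30.0 µg/L = 0.03 mg/L.
Conservation of mass across the mixing zone: C = (0.211·3.5 + 24·0.03) / (0.211 + 24) = 1.458/24.21 = 0.06024 mg/L.

0.0602 mg/L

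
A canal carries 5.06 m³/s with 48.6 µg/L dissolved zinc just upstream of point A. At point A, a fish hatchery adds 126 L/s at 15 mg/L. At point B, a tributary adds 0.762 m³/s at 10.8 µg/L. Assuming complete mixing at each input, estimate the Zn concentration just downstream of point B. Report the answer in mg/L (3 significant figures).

48.6 µg/L = 0.0486 mg/L.
126 L/s = 0.126 m³/s.
After input A: C = (5.06·0.0486 + 0.126·15) / 5.186 = 0.4119 mg/L.
10.8 µg/L = 0.0108 mg/L.
After input B: C = (5.186·0.4119 + 0.762·0.0108) / 5.948 = 0.3605 mg/L.

0.360 mg/L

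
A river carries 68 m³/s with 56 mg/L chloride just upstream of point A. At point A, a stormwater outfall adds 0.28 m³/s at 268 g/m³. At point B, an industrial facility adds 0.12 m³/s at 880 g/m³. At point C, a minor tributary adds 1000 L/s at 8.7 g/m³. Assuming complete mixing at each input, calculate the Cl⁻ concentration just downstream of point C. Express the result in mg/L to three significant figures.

57.6 mg/L

After input A: C = (68·56 + 0.28·268) / 68.28 = 56.87 mg/L.
After input B: C = (68.28·56.87 + 0.12·880) / 68.4 = 58.31 mg/L.
1000 L/s = 1 m³/s.
After input C: C = (68.4·58.31 + 1·8.7) / 69.4 = 57.6 mg/L.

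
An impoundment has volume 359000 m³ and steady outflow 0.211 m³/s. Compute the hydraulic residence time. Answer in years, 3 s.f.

Q = 0.211 m³/s × 3.156e+07 s/yr = 6.659e+06 m³/yr.
Hydraulic residence time τ = V/Q = 359000/6.659e+06 = 0.05391 yr.

0.0539 yr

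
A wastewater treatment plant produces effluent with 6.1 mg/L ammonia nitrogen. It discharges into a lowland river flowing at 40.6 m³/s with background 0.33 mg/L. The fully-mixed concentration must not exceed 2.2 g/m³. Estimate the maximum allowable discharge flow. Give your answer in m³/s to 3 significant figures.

19.5 m³/s

Mass balance at complete mixing: C_std·(Q_w + Q_r) = Q_w·C_e + Q_r·C_b.
Rearranging, Q_w = Q_r·(C_std − C_b)/(C_e − C_std) = 40.6·(2.2 − 0.33) / (6.1 − 2.2) = 19.47 m³/s.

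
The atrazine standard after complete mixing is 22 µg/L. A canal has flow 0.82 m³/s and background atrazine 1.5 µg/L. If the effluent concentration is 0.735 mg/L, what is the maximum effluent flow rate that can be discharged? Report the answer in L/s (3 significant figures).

23.6 L/s

1.5 µg/L = 0.0015 mg/L.
22 µg/L = 0.022 mg/L.
Mass balance at complete mixing: C_std·(Q_w + Q_r) = Q_w·C_e + Q_r·C_b.
Rearranging, Q_w = Q_r·(C_std − C_b)/(C_e − C_std) = 0.82·(0.022 − 0.0015) / (0.735 − 0.022) = 0.02358 m³/s.
= 23.58 L/s.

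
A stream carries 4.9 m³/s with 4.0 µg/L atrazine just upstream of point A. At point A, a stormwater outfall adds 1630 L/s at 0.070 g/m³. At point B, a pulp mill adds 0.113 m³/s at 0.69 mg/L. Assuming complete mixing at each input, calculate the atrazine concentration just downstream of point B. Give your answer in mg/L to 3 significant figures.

4.0 µg/L = 0.004 mg/L.
1630 L/s = 1.63 m³/s.
After input A: C = (4.9·0.004 + 1.63·0.07) / 6.53 = 0.02047 mg/L.
After input B: C = (6.53·0.02047 + 0.113·0.69) / 6.643 = 0.03186 mg/L.

0.0319 mg/L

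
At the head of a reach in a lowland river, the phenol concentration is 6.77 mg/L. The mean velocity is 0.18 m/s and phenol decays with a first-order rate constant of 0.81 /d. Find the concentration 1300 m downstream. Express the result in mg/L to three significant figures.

Travel time t = 1300 m / 0.18 m/s = 1300/0.18 = 7222 s = 0.08359 d.
First-order decay: C = 6.77·exp(−0.81·0.08359) = 6.77·0.9345 = 6.327 mg/L.

6.33 mg/L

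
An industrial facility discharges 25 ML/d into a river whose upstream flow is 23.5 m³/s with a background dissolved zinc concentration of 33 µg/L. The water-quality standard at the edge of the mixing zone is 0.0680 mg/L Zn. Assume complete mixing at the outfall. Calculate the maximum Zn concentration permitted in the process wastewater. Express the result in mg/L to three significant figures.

25 ML/d = 0.2894 m³/s.
33 µg/L = 0.033 mg/L.
Mass balance: 0.068·23.79 = 0.2894·Cₑ + 23.5·0.033.
Cₑ = (1.618 − 0.7755) / 0.2894 = 2.911 mg/L.

2.91 mg/L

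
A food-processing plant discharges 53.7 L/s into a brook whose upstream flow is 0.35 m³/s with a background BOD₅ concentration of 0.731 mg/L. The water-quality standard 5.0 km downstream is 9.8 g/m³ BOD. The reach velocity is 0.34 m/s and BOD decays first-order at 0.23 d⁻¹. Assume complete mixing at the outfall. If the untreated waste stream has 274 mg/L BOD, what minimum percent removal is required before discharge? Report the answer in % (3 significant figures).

53.7 L/s = 0.0537 m³/s.
Travel time to the compliance point: t = 5000/0.34 = 1.471e+04 s = 0.1702 d; decay factor exp(−0.23·0.1702) = 0.9616.
So the concentration just after mixing may be at most 9.8/0.9616 = 10.19 mg/L.
Mass balance: 10.19·0.4037 = 0.0537·Cₑ + 0.35·0.731.
Cₑ = (4.114 − 0.2558) / 0.0537 = 71.85 mg/L.
Required removal = 1 − 71.85/274 = 73.78 %.

73.8 %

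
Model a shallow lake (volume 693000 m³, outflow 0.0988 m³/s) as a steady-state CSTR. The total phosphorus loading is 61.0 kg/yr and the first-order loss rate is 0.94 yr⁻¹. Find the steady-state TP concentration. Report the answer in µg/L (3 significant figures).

16.2 µg/L

Outflow Q = 0.0988 m³/s × 3.156e+07 s/yr = 3.118e+06 m³/yr.
Steady-state CSTR mass balance: W = Q·C + k·V·C, so C = W/(Q + kV).
Q + kV = 3.118e+06 + 0.94·693000 = 3.769e+06 m³/yr.
C = 61.0/3.769e+06 = 1.618e-05 kg/m³ = 0.01618 mg/L = 16.18 µg/L.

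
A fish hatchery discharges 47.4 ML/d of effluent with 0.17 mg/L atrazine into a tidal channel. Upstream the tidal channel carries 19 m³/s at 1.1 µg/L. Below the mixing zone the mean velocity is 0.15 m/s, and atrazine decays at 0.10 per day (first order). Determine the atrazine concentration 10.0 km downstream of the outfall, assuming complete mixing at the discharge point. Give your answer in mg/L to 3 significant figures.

0.00541 mg/L

47.4 ML/d = 0.5486 m³/s.
1.1 µg/L = 0.0011 mg/L.
After complete mixing, C₀ = (0.5486·0.17 + 19·0.0011) / 19.55 = 0.00584 mg/L.
Travel time t = 1e+04 m / 0.15 m/s = 6.667e+04 s = 0.7716 d.
C = 0.00584·exp(−0.10·0.7716) = 0.00584·0.9257 = 0.005406 mg/L.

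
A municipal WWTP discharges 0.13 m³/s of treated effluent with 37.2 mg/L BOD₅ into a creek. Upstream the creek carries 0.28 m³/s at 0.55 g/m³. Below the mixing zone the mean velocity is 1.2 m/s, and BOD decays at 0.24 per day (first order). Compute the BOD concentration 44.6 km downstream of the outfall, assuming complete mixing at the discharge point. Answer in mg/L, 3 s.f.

After complete mixing, C₀ = (0.13·37.2 + 0.28·0.55) / 0.41 = 12.17 mg/L.
Travel time t = 4.46e+04 m / 1.2 m/s = 3.717e+04 s = 0.4302 d.
C = 12.17·exp(−0.24·0.4302) = 12.17·0.9019 = 10.98 mg/L.

11.0 mg/L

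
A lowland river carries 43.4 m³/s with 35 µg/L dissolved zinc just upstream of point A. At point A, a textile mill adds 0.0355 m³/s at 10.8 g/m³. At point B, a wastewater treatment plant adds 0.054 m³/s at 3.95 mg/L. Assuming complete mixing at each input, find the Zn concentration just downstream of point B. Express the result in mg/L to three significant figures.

0.0486 mg/L

35 µg/L = 0.035 mg/L.
After input A: C = (43.4·0.035 + 0.0355·10.8) / 43.44 = 0.0438 mg/L.
After input B: C = (43.44·0.0438 + 0.054·3.95) / 43.49 = 0.04865 mg/L.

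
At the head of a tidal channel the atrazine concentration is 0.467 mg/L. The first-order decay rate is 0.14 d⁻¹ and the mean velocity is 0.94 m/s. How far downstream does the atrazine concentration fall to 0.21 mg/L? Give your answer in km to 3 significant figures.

From C = C₀·e^(−kt), t = ln(C₀/C)/k = ln(0.467/0.21)/0.14 = 0.7992/0.14 = 5.709 d.
Distance = v·t = 0.94 m/s × 4.932e+05 s = 4.636e+05 m = 463.6 km.

464 km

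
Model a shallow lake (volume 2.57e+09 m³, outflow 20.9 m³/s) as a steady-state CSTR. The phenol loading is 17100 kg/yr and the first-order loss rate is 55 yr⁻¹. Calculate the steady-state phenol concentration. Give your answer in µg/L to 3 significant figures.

0.120 µg/L

Outflow Q = 20.9 m³/s × 3.156e+07 s/yr = 6.596e+08 m³/yr.
Steady-state CSTR mass balance: W = Q·C + k·V·C, so C = W/(Q + kV).
Q + kV = 6.596e+08 + 55·2.57e+09 = 1.42e+11 m³/yr.
C = 17100/1.42e+11 = 1.204e-07 kg/m³ = 0.0001204 mg/L = 0.1204 µg/L.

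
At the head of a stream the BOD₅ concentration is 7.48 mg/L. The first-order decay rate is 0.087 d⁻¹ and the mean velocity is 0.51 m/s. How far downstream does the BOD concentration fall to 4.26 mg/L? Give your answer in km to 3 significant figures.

285 km

From C = C₀·e^(−kt), t = ln(C₀/C)/k = ln(7.48/4.26)/0.087 = 0.563/0.087 = 6.471 d.
Distance = v·t = 0.51 m/s × 5.591e+05 s = 2.851e+05 m = 285.1 km.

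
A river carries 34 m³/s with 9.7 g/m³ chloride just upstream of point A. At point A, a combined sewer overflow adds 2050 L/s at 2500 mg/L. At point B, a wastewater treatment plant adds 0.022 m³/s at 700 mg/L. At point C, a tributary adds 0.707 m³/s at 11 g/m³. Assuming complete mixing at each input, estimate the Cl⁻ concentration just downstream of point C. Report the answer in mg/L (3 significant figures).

2050 L/s = 2.05 m³/s.
After input A: C = (34·9.7 + 2.05·2500) / 36.05 = 151.3 mg/L.
After input B: C = (36.05·151.3 + 0.022·700) / 36.07 = 151.6 mg/L.
After input C: C = (36.07·151.6 + 0.707·11) / 36.78 = 148.9 mg/L.

149 mg/L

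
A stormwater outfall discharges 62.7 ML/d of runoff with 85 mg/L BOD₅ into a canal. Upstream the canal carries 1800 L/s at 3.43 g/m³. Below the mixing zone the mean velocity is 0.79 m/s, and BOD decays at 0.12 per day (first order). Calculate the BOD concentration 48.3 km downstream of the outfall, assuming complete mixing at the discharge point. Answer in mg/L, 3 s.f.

24.7 mg/L

62.7 ML/d = 0.7257 m³/s.
1800 L/s = 1.8 m³/s.
After complete mixing, C₀ = (0.7257·85 + 1.8·3.43) / 2.526 = 26.87 mg/L.
Travel time t = 4.83e+04 m / 0.79 m/s = 6.114e+04 s = 0.7076 d.
C = 26.87·exp(−0.12·0.7076) = 26.87·0.9186 = 24.68 mg/L.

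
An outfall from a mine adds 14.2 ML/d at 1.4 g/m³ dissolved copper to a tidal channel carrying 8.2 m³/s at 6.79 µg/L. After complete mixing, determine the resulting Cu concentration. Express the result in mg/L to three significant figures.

0.0342 mg/L

14.2 ML/d = 0.1644 m³/s.
6.79 µg/L = 0.00679 mg/L.
Conservation of mass across the mixing zone: C = (0.1644·1.4 + 8.2·0.00679) / (0.1644 + 8.2) = 0.2858/8.364 = 0.03417 mg/L.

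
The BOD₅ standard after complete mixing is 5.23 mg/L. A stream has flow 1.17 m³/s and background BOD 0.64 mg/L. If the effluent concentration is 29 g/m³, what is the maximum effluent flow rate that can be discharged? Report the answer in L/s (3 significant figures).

226 L/s

Mass balance at complete mixing: C_std·(Q_w + Q_r) = Q_w·C_e + Q_r·C_b.
Rearranging, Q_w = Q_r·(C_std − C_b)/(C_e − C_std) = 1.17·(5.23 − 0.64) / (29 − 5.23) = 0.2259 m³/s.
= 225.9 L/s.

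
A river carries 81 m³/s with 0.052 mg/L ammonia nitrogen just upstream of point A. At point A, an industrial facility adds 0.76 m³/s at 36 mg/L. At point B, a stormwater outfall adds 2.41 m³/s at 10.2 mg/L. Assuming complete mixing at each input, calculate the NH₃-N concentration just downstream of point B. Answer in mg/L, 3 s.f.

0.667 mg/L

After input A: C = (81·0.052 + 0.76·36) / 81.76 = 0.3862 mg/L.
After input B: C = (81.76·0.3862 + 2.41·10.2) / 84.17 = 0.6671 mg/L.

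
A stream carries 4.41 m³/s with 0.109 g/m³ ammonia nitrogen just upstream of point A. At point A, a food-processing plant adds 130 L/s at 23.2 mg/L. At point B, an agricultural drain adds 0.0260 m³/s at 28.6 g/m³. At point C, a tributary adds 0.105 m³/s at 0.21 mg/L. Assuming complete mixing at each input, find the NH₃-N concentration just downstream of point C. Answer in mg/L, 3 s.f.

0.913 mg/L

130 L/s = 0.13 m³/s.
After input A: C = (4.41·0.109 + 0.13·23.2) / 4.54 = 0.7702 mg/L.
After input B: C = (4.54·0.7702 + 0.026·28.6) / 4.566 = 0.9287 mg/L.
After input C: C = (4.566·0.9287 + 0.105·0.21) / 4.671 = 0.9125 mg/L.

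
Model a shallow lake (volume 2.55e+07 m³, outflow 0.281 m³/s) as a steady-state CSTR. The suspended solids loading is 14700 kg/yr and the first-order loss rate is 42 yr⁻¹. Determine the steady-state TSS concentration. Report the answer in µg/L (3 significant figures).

Outflow Q = 0.281 m³/s × 3.156e+07 s/yr = 8.868e+06 m³/yr.
Steady-state CSTR mass balance: W = Q·C + k·V·C, so C = W/(Q + kV).
Q + kV = 8.868e+06 + 42·2.55e+07 = 1.08e+09 m³/yr.
C = 14700/1.08e+09 = 1.361e-05 kg/m³ = 0.01361 mg/L = 13.61 µg/L.

13.6 µg/L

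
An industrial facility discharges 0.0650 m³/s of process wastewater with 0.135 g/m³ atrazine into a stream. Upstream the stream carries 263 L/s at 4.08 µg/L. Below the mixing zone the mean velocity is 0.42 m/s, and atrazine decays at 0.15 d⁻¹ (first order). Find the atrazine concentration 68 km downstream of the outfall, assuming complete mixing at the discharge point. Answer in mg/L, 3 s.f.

263 L/s = 0.263 m³/s.
4.08 µg/L = 0.00408 mg/L.
After complete mixing, C₀ = (0.065·0.135 + 0.263·0.00408) / 0.328 = 0.03002 mg/L.
Travel time t = 6.8e+04 m / 0.42 m/s = 1.619e+05 s = 1.874 d.
C = 0.03002·exp(−0.15·1.874) = 0.03002·0.755 = 0.02267 mg/L.

0.0227 mg/L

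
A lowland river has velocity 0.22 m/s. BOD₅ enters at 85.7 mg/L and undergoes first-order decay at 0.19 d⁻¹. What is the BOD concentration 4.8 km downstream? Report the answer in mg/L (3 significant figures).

Travel time t = 4.8 km / 0.22 m/s = 4800/0.22 = 2.182e+04 s = 0.2525 d.
First-order decay: C = 85.7·exp(−0.19·0.2525) = 85.7·0.9532 = 81.69 mg/L.

81.7 mg/L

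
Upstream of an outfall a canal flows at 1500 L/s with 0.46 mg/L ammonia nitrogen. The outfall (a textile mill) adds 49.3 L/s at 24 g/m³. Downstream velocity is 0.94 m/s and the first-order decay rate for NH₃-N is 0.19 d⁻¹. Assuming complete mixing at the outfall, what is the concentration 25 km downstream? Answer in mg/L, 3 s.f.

1.14 mg/L

49.3 L/s = 0.0493 m³/s.
1500 L/s = 1.5 m³/s.
After complete mixing, C₀ = (0.0493·24 + 1.5·0.46) / 1.549 = 1.209 mg/L.
Travel time t = 2.5e+04 m / 0.94 m/s = 2.66e+04 s = 0.3078 d.
C = 1.209·exp(−0.19·0.3078) = 1.209·0.9432 = 1.14 mg/L.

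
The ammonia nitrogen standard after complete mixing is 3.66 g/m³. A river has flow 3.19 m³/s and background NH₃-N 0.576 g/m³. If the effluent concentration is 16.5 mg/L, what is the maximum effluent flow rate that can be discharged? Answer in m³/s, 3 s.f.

0.766 m³/s

Mass balance at complete mixing: C_std·(Q_w + Q_r) = Q_w·C_e + Q_r·C_b.
Rearranging, Q_w = Q_r·(C_std − C_b)/(C_e − C_std) = 3.19·(3.66 − 0.576) / (16.5 − 3.66) = 0.7662 m³/s.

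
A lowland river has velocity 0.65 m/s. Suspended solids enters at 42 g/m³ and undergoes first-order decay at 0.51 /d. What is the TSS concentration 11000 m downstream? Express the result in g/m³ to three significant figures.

38.0 g/m³

Travel time t = 11000 m / 0.65 m/s = 1.1e+04/0.65 = 1.692e+04 s = 0.1959 d.
First-order decay: C = 42·exp(−0.51·0.1959) = 42·0.9049 = 38.01 g/m³.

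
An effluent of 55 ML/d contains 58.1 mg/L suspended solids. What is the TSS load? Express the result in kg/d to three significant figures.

55 ML/d = 0.6366 m³/s.
Mass flux = Q·C = 0.6366 m³/s × 58.1 g/m³ = 36.98 g/s.
= 36.98 g/s × 86.4 = 3196 kg/d.

3200 kg/d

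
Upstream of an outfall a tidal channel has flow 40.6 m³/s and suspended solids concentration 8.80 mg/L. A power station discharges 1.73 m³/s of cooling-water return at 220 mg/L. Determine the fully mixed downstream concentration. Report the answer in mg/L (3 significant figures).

Flow-weighted mixing gives C = (1.73·220 + 40.6·8.8) / (1.73 + 40.6) = 737.9/42.33 = 17.43 mg/L.

17.4 mg/L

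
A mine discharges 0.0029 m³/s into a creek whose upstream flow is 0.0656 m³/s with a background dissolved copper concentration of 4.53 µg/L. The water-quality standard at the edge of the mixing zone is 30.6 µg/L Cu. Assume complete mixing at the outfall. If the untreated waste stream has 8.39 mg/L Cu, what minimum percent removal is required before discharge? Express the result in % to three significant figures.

4.53 µg/L = 0.00453 mg/L.
30.6 µg/L = 0.0306 mg/L.
Mass balance: 0.0306·0.0685 = 0.0029·Cₑ + 0.0656·0.00453.
Cₑ = (0.002096 − 0.0002972) / 0.0029 = 0.6203 mg/L.
Required removal = 1 − 0.6203/8.39 = 92.61 %.

92.6 %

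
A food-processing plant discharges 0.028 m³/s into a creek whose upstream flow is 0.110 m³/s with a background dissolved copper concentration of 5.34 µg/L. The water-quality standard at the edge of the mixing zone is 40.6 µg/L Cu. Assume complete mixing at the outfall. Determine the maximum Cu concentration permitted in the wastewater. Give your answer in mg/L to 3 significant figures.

5.34 µg/L = 0.00534 mg/L.
40.6 µg/L = 0.0406 mg/L.
Mass balance: 0.0406·0.138 = 0.028·Cₑ + 0.11·0.00534.
Cₑ = (0.005603 − 0.0005874) / 0.028 = 0.1791 mg/L.

0.179 mg/L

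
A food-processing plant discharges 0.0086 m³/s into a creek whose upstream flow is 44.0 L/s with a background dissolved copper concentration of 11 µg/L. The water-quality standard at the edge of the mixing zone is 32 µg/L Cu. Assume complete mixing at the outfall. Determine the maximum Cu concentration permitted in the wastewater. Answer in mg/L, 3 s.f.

44.0 L/s = 0.044 m³/s.
11 µg/L = 0.011 mg/L.
32 µg/L = 0.032 mg/L.
Mass balance: 0.032·0.0526 = 0.0086·Cₑ + 0.044·0.011.
Cₑ = (0.001683 − 0.000484) / 0.0086 = 0.1394 mg/L.

0.139 mg/L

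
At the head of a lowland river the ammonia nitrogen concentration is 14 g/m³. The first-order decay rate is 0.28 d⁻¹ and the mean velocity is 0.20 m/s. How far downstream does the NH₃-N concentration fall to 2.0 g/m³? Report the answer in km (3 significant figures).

From C = C₀·e^(−kt), t = ln(C₀/C)/k = ln(14/2.0)/0.28 = 1.946/0.28 = 6.95 d.
Distance = v·t = 0.20 m/s × 6.005e+05 s = 1.201e+05 m = 120.1 km.

120 km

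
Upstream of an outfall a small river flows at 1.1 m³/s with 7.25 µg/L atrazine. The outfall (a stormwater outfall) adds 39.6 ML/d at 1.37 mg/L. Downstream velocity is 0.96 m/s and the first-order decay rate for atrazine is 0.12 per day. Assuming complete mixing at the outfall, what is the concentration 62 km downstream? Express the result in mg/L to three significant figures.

39.6 ML/d = 0.4583 m³/s.
7.25 µg/L = 0.00725 mg/L.
After complete mixing, C₀ = (0.4583·1.37 + 1.1·0.00725) / 1.558 = 0.4081 mg/L.
Travel time t = 6.2e+04 m / 0.96 m/s = 6.458e+04 s = 0.7475 d.
C = 0.4081·exp(−0.12·0.7475) = 0.4081·0.9142 = 0.373 mg/L.

0.373 mg/L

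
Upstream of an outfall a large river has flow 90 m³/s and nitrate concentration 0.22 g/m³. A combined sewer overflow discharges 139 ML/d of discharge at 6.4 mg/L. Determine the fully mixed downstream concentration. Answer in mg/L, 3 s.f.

139 ML/d = 1.609 m³/s.
By mass balance at complete mixing, C = (1.609·6.4 + 90·0.22) / (1.609 + 90) = 30.1/91.61 = 0.3285 mg/L.

0.329 mg/L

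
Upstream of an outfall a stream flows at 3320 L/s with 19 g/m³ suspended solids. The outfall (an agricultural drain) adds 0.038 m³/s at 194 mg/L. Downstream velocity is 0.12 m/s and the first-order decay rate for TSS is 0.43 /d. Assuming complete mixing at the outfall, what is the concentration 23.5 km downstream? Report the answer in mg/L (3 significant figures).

7.92 mg/L

3320 L/s = 3.32 m³/s.
After complete mixing, C₀ = (0.038·194 + 3.32·19) / 3.358 = 20.98 mg/L.
Travel time t = 2.35e+04 m / 0.12 m/s = 1.958e+05 s = 2.267 d.
C = 20.98·exp(−0.43·2.267) = 20.98·0.3773 = 7.917 mg/L.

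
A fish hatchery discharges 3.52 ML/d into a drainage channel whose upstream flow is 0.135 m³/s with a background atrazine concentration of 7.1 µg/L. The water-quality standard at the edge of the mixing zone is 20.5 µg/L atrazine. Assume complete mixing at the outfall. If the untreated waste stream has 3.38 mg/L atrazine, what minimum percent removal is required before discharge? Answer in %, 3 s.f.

3.52 ML/d = 0.04074 m³/s.
7.1 µg/L = 0.0071 mg/L.
20.5 µg/L = 0.0205 mg/L.
Mass balance: 0.0205·0.1757 = 0.04074·Cₑ + 0.135·0.0071.
Cₑ = (0.003603 − 0.0009585) / 0.04074 = 0.0649 mg/L.
Required removal = 1 − 0.0649/3.38 = 98.08 %.

98.1 %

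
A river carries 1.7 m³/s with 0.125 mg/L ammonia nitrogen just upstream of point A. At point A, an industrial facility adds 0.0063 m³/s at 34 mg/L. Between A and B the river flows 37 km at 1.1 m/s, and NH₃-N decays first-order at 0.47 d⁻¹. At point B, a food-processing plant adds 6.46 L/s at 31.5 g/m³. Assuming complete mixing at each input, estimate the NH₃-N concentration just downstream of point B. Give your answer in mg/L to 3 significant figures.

After input A: C = (1.7·0.125 + 0.0063·34) / 1.706 = 0.2501 mg/L.
Over the 37 km reach to input B (t = 3.364e+04 s = 0.3893 d), decay gives C = 0.2501·exp(−0.47·0.3893) = 0.2083 mg/L.
6.46 L/s = 0.00646 m³/s.
After input B: C = (1.706·0.2083 + 0.00646·31.5) / 1.713 = 0.3263 mg/L.

0.326 mg/L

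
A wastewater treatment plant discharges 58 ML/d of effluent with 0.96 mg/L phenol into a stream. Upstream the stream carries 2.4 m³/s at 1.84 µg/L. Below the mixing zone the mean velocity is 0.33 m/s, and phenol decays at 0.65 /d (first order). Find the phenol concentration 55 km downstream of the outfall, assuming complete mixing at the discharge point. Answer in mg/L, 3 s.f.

58 ML/d = 0.6713 m³/s.
1.84 µg/L = 0.00184 mg/L.
After complete mixing, C₀ = (0.6713·0.96 + 2.4·0.00184) / 3.071 = 0.2113 mg/L.
Travel time t = 5.5e+04 m / 0.33 m/s = 1.667e+05 s = 1.929 d.
C = 0.2113·exp(−0.65·1.929) = 0.2113·0.2854 = 0.0603 mg/L.

0.0603 mg/L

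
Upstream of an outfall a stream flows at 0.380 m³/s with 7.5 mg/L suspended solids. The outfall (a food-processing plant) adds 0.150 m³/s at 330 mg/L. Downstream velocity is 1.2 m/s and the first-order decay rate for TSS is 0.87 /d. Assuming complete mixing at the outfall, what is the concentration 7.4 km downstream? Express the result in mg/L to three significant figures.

After complete mixing, C₀ = (0.15·330 + 0.38·7.5) / 0.53 = 98.77 mg/L.
Travel time t = 7400 m / 1.2 m/s = 6167 s = 0.07137 d.
C = 98.77·exp(−0.87·0.07137) = 98.77·0.9398 = 92.83 mg/L.

92.8 mg/L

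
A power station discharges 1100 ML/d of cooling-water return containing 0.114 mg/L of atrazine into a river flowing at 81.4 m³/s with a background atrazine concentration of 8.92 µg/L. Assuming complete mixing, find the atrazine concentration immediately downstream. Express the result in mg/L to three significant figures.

0.0231 mg/L

1100 ML/d = 12.73 m³/s.
8.92 µg/L = 0.00892 mg/L.
Conservation of mass across the mixing zone: C = (12.73·0.114 + 81.4·0.00892) / (12.73 + 81.4) = 2.177/94.13 = 0.02313 mg/L.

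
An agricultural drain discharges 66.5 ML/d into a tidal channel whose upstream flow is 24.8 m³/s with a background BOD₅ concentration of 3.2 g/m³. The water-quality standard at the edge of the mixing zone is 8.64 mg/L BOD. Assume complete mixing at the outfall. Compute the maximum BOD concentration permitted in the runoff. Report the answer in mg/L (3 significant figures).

184 mg/L

66.5 ML/d = 0.7697 m³/s.
Mass balance: 8.64·25.57 = 0.7697·Cₑ + 24.8·3.2.
Cₑ = (220.9 − 79.36) / 0.7697 = 183.9 mg/L.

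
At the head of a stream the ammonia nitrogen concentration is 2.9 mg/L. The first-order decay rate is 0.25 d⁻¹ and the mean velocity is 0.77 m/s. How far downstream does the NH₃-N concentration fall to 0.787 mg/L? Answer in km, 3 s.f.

From C = C₀·e^(−kt), t = ln(C₀/C)/k = ln(2.9/0.787)/0.25 = 1.304/0.25 = 5.217 d.
Distance = v·t = 0.77 m/s × 4.507e+05 s = 3.471e+05 m = 347.1 km.

347 km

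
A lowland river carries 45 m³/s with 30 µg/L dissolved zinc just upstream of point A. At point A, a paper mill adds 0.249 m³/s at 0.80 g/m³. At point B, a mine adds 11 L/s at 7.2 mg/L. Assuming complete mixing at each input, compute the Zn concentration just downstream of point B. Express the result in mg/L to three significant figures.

0.0360 mg/L

30 µg/L = 0.03 mg/L.
After input A: C = (45·0.03 + 0.249·0.8) / 45.25 = 0.03424 mg/L.
11 L/s = 0.011 m³/s.
After input B: C = (45.25·0.03424 + 0.011·7.2) / 45.26 = 0.03598 mg/L.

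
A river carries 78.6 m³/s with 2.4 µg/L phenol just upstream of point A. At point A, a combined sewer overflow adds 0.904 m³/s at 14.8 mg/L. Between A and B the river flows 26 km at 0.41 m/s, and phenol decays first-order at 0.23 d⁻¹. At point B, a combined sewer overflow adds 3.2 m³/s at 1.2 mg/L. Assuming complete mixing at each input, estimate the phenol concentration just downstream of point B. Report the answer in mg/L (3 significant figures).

2.4 µg/L = 0.0024 mg/L.
After input A: C = (78.6·0.0024 + 0.904·14.8) / 79.5 = 0.1707 mg/L.
Over the 26 km reach to input B (t = 6.341e+04 s = 0.734 d), decay gives C = 0.1707·exp(−0.23·0.734) = 0.1441 mg/L.
After input B: C = (79.5·0.1441 + 3.2·1.2) / 82.7 = 0.185 mg/L.

0.185 mg/L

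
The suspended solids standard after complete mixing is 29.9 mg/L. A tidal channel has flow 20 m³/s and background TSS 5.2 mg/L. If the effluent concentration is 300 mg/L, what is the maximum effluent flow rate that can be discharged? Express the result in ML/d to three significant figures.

158 ML/d

Mass balance at complete mixing: C_std·(Q_w + Q_r) = Q_w·C_e + Q_r·C_b.
Rearranging, Q_w = Q_r·(C_std − C_b)/(C_e − C_std) = 20·(29.9 − 5.2) / (300 − 29.9) = 1.829 m³/s.
= 158 ML/d.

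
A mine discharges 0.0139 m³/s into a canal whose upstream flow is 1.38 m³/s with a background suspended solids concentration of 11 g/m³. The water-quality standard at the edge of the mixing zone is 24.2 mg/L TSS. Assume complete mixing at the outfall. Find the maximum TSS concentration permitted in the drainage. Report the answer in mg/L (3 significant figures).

1330 mg/L

Mass balance: 24.2·1.394 = 0.0139·Cₑ + 1.38·11.
Cₑ = (33.73 − 15.18) / 0.0139 = 1335 mg/L.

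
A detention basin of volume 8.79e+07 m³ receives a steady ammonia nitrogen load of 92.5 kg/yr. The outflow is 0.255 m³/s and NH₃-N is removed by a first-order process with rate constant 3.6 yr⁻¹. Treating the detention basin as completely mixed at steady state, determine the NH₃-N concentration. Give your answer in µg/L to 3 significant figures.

0.285 µg/L

Outflow Q = 0.255 m³/s × 3.156e+07 s/yr = 8.047e+06 m³/yr.
Steady-state CSTR mass balance: W = Q·C + k·V·C, so C = W/(Q + kV).
Q + kV = 8.047e+06 + 3.6·8.79e+07 = 3.245e+08 m³/yr.
C = 92.5/3.245e+08 = 2.851e-07 kg/m³ = 0.0002851 mg/L = 0.2851 µg/L.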